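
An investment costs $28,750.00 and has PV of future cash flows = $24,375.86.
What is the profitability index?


Formula: PI = PV(cash flows) / initial investment
Substituting: PI = $24,375.86 / $28,750.00
PI = 0.8479

0.8479


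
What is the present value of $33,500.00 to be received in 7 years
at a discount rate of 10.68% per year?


Formula: PV = FV / (1 + r)^n
Substituting: PV = $33,500.00 / (1 + 0.1068)^7
Discount factor: (1.1068)^7 = 2.034623
PV = $33,500.00 / 2.034623 = $16,464.96

$16,464.96


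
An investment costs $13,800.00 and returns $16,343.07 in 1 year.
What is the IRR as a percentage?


Formula: IRR = C1/C0 - 1
Substituting: IRR = $16,343.07 / $13,800.00 - 1
Ratio: 1.18428 - 1 = 0.18428
IRR = 18.428%

18.428%


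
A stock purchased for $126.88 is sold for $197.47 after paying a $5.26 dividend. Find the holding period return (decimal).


Formula: HPR = (P1 - P0 + D) / P0
Gain: $197.47 - $126.88 + $5.26 = $75.85
HPR = $75.85 / $126.88 = 0.5978

0.5978


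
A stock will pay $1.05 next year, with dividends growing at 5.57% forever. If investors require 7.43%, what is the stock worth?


Formula: P = D1 / (r - g)
Spread: r - g = 0.0743 - 0.0557 = 0.0186
Substituting: P = $1.05 / 0.0186
P = $56.45

$56.45


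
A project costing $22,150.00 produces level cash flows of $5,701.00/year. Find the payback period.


Formula: Payback = investment / annual cash flow
Substituting: Payback = $22,150.00 / $5,701.00
Payback = 3.8853 years

3.8853 years


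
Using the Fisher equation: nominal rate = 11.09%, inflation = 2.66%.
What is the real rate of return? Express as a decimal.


Formula: (1 + r_real) = (1 + r_nom) / (1 + inflation)
Substituting: (1 + r_real) = 1.1109 / 1.0266
(1 + r_real) = 1.082116
r_real = 1.082116 - 1 = 0.082116

0.082116


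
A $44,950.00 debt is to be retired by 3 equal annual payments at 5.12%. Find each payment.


Formula: PMT = PV * r / (1 - (1+r)^(-n))
Denominator: 1 - (1 + 0.0512)^(-3) = 0.139117
Numerator: $44,950.00 * 0.0512 = 2301.44
PMT = 2301.44 / 0.139117 = $16,543.15

$16,543.15


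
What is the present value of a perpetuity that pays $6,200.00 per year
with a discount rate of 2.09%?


Formula: PV = C / r
Substituting: PV = $6,200.00 / 0.0209
PV = $296,650.72

$296,650.72


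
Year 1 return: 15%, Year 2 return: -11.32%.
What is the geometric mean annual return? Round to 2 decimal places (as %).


Formula: Geometric mean = ((1+r1)*(1+r2))^(1/2) - 1
Product: (1 + 0.15) * (1 + -0.1132) = 1.15 * 0.8868 = 1.01982
Square root: 1.01982^0.5 = 1.009861
Geometric mean = 1.009861 - 1 = 0.009861
As percentage: 0.99%

0.99%


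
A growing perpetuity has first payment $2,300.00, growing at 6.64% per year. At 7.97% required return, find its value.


Formula: PV = C / (r - g)
Spread: r - g = 0.0797 - 0.0664 = 0.0133
Substituting: PV = $2,300.00 / 0.0133
PV = $172,932.33

$172,932.33


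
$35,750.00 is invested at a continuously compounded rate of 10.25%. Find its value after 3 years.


Formula: FV = P * e^(r*t)
Exponent: r*t = 0.1025 * 3 = 0.3075
e^(0.3075) = 1.360021
FV = $35,750.00 * 1.360021 = $48,620.74

$48,620.74


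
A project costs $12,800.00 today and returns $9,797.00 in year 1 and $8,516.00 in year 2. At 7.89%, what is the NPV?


Formula: NPV = C0 + C1/(1+r) + C2/(1+r)^2
Discount C1: $9,797.00 / (1 + 0.0789) = $9,080.54
Discount C2: $8,516.00 / (1 + 0.0789)^2 = $7,315.99
NPV = -$12,800.00 + $9,080.54 + $7,315.99 = $3,596.54

$3,596.54


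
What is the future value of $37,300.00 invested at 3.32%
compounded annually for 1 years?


Formula: FV = P * (1 + r)^n
Substituting: FV = $37,300.00 * (1 + 0.0332)^1
Growth factor: (1.0332)^1 = 1.0332
FV = $37,300.00 * 1.0332 = $38,538.36

$38,538.36


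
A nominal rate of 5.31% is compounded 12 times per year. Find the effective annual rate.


Formula: EAR = (1 + r/m)^m - 1
Period rate: r/m = 0.0531 / 12 = 0.004425
Compounding: (1 + 0.004425)^12 = 1.054412
EAR = 1.054412 - 1 = 0.054412

0.054412


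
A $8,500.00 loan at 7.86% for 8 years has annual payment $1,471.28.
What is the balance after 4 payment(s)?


Formula: Balance = PV*(1+r)^k - PMT*((1+r)^k - 1)/r
Growth: (1 + 0.0786)^4 = 1.353448
Accumulated factor: ((1+r)^k - 1)/r = 4.496797
Balance = $8,500.00 * 1.353448 - $1,471.28 * 4.496797
Balance = $4,888.26

$4,888.26


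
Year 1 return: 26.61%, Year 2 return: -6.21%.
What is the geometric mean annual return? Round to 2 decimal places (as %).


Formula: Geometric mean = ((1+r1)*(1+r2))^(1/2) - 1
Product: (1 + 0.2661) * (1 + -0.0621) = 1.2661 * 0.9379 = 1.187475
Square root: 1.187475^0.5 = 1.089713
Geometric mean = 1.089713 - 1 = 0.089713
As percentage: 8.97%

8.97%


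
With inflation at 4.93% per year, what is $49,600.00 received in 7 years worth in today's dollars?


Formula: Real value = nominal / (1 + inflation)^years
Price level: (1 + 0.0493)^7 = 1.400547
Real value = $49,600.00 / 1.400547 = $35,414.73

$35,414.73


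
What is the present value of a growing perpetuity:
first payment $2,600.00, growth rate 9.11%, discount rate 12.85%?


Formula: PV = C / (r - g)
Spread: r - g = 0.1285 - 0.0911 = 0.0374
Substituting: PV = $2,600.00 / 0.0374
PV = $69,518.72

$69,518.72


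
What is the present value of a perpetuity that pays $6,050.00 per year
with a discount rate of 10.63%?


Formula: PV = C / r
Substituting: PV = $6,050.00 / 0.1063
PV = $56,914.39

$56,914.39


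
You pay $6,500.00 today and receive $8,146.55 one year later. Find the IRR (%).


Formula: IRR = C1/C0 - 1
Substituting: IRR = $8,146.55 / $6,500.00 - 1
Ratio: 1.253315 - 1 = 0.253315
IRR = 25.3315%

25.3315%


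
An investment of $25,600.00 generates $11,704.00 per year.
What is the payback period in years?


Formula: Payback = investment / annual cash flow
Substituting: Payback = $25,600.00 / $11,704.00
Payback = 2.1873 years

2.1873 years


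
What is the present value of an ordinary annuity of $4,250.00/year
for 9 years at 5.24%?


Formula: PV = PMT * (1 - (1+r)^(-n)) / r
Discount factor: (1 + 0.0524)^(-9) = 0.631499
Bracket: 1 - 0.631499 = 0.368501
PV = $4,250.00 * 0.368501 / 0.0524 = $29,887.99

$29,887.99


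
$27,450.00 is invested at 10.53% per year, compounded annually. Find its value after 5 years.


Formula: FV = P * (1 + r)^n
Substituting: FV = $27,450.00 * (1 + 0.1053)^5
Growth factor: (1.1053)^5 = 1.649684
FV = $27,450.00 * 1.649684 = $45,283.83

$45,283.83


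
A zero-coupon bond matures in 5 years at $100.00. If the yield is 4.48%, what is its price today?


Formula: Price = FV / (1 + r)^n
Substituting: Price = $100.00 / (1 + 0.0448)^5
Discount factor: (1.0448)^5 = 1.24499
Price = $100.00 / 1.24499 = $80.32

$80.32


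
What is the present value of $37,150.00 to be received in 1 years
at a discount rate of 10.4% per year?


Formula: PV = FV / (1 + r)^n
Substituting: PV = $37,150.00 / (1 + 0.104)^1
Discount factor: (1.104)^1 = 1.104
PV = $37,150.00 / 1.104 = $33,650.36

$33,650.36


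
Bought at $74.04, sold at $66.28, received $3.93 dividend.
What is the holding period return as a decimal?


Formula: HPR = (P1 - P0 + D) / P0
Gain: $66.28 - $74.04 + $3.93 = -$3.83
HPR = -$3.83 / $74.04 = -0.0517

-0.0517


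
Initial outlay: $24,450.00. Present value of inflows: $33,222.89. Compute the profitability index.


Formula: PI = PV(cash flows) / initial investment
Substituting: PI = $33,222.89 / $24,450.00
PI = 1.3588

1.3588


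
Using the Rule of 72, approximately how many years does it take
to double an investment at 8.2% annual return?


Formula: Years ≈ 72 / r
Substituting: Years ≈ 72 / 8.2
Years ≈ 8.8

8.8 years


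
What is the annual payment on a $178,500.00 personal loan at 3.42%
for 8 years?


Formula: PMT = PV * r / (1 - (1+r)^(-n))
Denominator: 1 - (1 + 0.0342)^(-8) = 0.235876
Numerator: $178,500.00 * 0.0342 = 6104.7
PMT = 6104.7 / 0.235876 = $25,880.95

$25,880.95


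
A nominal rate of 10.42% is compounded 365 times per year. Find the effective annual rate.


Formula: EAR = (1 + r/m)^m - 1
Period rate: r/m = 0.1042 / 365 = 0.000285
Compounding: (1 + 0.000285)^365 = 1.109806
EAR = 1.109806 - 1 = 0.109806

0.109806


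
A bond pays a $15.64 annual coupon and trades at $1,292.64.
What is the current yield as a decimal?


Formula: Current yield = annual coupon / price
Substituting: CY = $15.64 / $1,292.64
CY = 0.012099

0.012099


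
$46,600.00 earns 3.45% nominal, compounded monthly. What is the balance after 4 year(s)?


Formula: FV = P * (1 + r/m)^(m*t)
Period rate: r/m = 0.0345 / 12 = 0.002875
Total periods: m*t = 12 * 4 = 48
Growth factor: (1 + 0.002875)^48 = 1.147748
FV = $46,600.00 * 1.147748 = $53,485.07

$53,485.07


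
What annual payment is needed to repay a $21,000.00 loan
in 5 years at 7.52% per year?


Formula: PMT = PV * r / (1 - (1+r)^(-n))
Denominator: 1 - (1 + 0.0752)^(-5) = 0.304089
Numerator: $21,000.00 * 0.0752 = 1579.2
PMT = 1579.2 / 0.304089 = $5,193.22

$5,193.22


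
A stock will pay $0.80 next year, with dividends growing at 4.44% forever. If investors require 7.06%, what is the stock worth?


Formula: P = D1 / (r - g)
Spread: r - g = 0.0706 - 0.0444 = 0.0262
Substituting: P = $0.80 / 0.0262
P = $30.53

$30.53


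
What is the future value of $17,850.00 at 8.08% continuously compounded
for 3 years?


Formula: FV = P * e^(r*t)
Exponent: r*t = 0.0808 * 3 = 0.2424
e^(0.2424) = 1.274304
FV = $17,850.00 * 1.274304 = $22,746.32

$22,746.32


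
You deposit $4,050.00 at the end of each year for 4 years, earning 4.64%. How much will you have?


Formula: FV = PMT * ((1+r)^n - 1) / r
Growth factor: (1 + 0.0464)^4 = 1.198922
Numerator: 1.198922 - 1 = 0.198922
FV = $4,050.00 * 0.198922 / 0.0464 = $17,362.80

$17,362.80


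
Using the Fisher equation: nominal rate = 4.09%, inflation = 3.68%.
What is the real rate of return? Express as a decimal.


Formula: (1 + r_real) = (1 + r_nom) / (1 + inflation)
Substituting: (1 + r_real) = 1.0409 / 1.0368
(1 + r_real) = 1.003954
r_real = 1.003954 - 1 = 0.003954

0.003954


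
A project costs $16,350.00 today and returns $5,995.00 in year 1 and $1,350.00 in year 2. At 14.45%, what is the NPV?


Formula: NPV = C0 + C1/(1+r) + C2/(1+r)^2
Discount C1: $5,995.00 / (1 + 0.1445) = $5,238.10
Discount C2: $1,350.00 / (1 + 0.1445)^2 = $1,030.63
NPV = -$16,350.00 + $5,238.10 + $1,030.63 = -$10,081.28

-$10,081.28


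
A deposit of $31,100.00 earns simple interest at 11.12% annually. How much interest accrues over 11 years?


Formula: I = P * r * t
Substituting: I = $31,100.00 * 0.1112 * 11
Step: I = $31,100.00 * 1.2232
I = $38,041.52

$38,041.52


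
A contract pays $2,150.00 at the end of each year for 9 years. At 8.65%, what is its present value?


Formula: PV = PMT * (1 - (1+r)^(-n)) / r
Discount factor: (1 + 0.0865)^(-9) = 0.47395
Bracket: 1 - 0.47395 = 0.52605
PV = $2,150.00 * 0.52605 / 0.0865 = $13,075.23

$13,075.23


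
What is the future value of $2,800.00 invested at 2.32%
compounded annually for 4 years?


Formula: FV = P * (1 + r)^n
Substituting: FV = $2,800.00 * (1 + 0.0232)^4
Growth factor: (1.0232)^4 = 1.09608
FV = $2,800.00 * 1.09608 = $3,069.02

$3,069.02


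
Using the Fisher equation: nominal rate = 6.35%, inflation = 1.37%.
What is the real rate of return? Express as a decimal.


Formula: (1 + r_real) = (1 + r_nom) / (1 + inflation)
Substituting: (1 + r_real) = 1.0635 / 1.0137
(1 + r_real) = 1.049127
r_real = 1.049127 - 1 = 0.049127

0.049127


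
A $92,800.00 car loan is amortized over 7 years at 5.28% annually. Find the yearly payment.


Formula: PMT = PV * r / (1 - (1+r)^(-n))
Denominator: 1 - (1 + 0.0528)^(-7) = 0.302444
Numerator: $92,800.00 * 0.0528 = 4899.84
PMT = 4899.84 / 0.302444 = $16,200.80

$16,200.80


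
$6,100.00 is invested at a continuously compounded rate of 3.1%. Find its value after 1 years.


Formula: FV = P * e^(r*t)
Exponent: r*t = 0.031 * 1 = 0.031
e^(0.031) = 1.031486
FV = $6,100.00 * 1.031486 = $6,292.06

$6,292.06


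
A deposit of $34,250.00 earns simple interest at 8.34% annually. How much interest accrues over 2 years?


Formula: I = P * r * t
Substituting: I = $34,250.00 * 0.0834 * 2
Step: I = $34,250.00 * 0.1668
I = $5,712.90

$5,712.90


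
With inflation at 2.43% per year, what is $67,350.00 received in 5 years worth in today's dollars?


Formula: Real value = nominal / (1 + inflation)^years
Price level: (1 + 0.0243)^5 = 1.12755
Real value = $67,350.00 / 1.12755 = $59,731.27

$59,731.27


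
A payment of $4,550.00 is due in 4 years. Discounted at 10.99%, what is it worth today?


Formula: PV = FV / (1 + r)^n
Substituting: PV = $4,550.00 / (1 + 0.1099)^4
Discount factor: (1.1099)^4 = 1.517523
PV = $4,550.00 / 1.517523 = $2,998.31

$2,998.31


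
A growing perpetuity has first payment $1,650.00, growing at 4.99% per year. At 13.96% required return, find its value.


Formula: PV = C / (r - g)
Spread: r - g = 0.1396 - 0.0499 = 0.0897
Substituting: PV = $1,650.00 / 0.0897
PV = $18,394.65

$18,394.65


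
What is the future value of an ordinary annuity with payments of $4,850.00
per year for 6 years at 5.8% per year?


Formula: FV = PMT * ((1+r)^n - 1) / r
Growth factor: (1 + 0.058)^6 = 1.402536
Numerator: 1.402536 - 1 = 0.402536
FV = $4,850.00 * 0.402536 / 0.058 = $33,660.33

$33,660.33


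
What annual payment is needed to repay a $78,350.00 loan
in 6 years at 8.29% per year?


Formula: PMT = PV * r / (1 - (1+r)^(-n))
Denominator: 1 - (1 + 0.0829)^(-6) = 0.379888
Numerator: $78,350.00 * 0.0829 = 6495.215
PMT = 6495.215 / 0.379888 = $17,097.69

$17,097.69


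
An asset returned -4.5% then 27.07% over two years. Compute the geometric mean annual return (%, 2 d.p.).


Formula: Geometric mean = ((1+r1)*(1+r2))^(1/2) - 1
Product: (1 + -0.045) * (1 + 0.2707) = 0.955 * 1.2707 = 1.213518
Square root: 1.213518^0.5 = 1.101598
Geometric mean = 1.101598 - 1 = 0.101598
As percentage: 10.16%

10.16%


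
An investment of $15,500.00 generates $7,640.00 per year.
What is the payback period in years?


Formula: Payback = investment / annual cash flow
Substituting: Payback = $15,500.00 / $7,640.00
Payback = 2.0288 years

2.0288 years


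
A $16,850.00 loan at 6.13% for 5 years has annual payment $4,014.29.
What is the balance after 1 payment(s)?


Formula: Balance = PV*(1+r)^k - PMT*((1+r)^k - 1)/r
Growth: (1 + 0.0613)^1 = 1.0613
Accumulated factor: ((1+r)^k - 1)/r = 1.0
Balance = $16,850.00 * 1.0613 - $4,014.29 * 1.0
Balance = $13,868.62

$13,868.62


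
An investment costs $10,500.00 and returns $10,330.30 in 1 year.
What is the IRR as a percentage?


Formula: IRR = C1/C0 - 1
Substituting: IRR = $10,330.30 / $10,500.00 - 1
Ratio: 0.983838 - 1 = -0.016162
IRR = -1.6162%

-1.6162%


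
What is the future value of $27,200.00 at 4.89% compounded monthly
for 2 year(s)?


Formula: FV = P * (1 + r/m)^(m*t)
Period rate: r/m = 0.0489 / 12 = 0.004075
Total periods: m*t = 12 * 2 = 24
Growth factor: (1 + 0.004075)^24 = 1.102523
FV = $27,200.00 * 1.102523 = $29,988.63

$29,988.63


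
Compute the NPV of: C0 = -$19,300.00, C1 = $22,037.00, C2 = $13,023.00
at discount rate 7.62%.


Formula: NPV = C0 + C1/(1+r) + C2/(1+r)^2
Discount C1: $22,037.00 / (1 + 0.0762) = $20,476.68
Discount C2: $13,023.00 / (1 + 0.0762)^2 = $11,244.11
NPV = -$19,300.00 + $20,476.68 + $11,244.11 = $12,420.79

$12,420.79


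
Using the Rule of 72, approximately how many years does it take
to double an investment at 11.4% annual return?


Formula: Years ≈ 72 / r
Substituting: Years ≈ 72 / 11.4
Years ≈ 6.3

6.3 years


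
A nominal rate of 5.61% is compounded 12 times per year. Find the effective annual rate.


Formula: EAR = (1 + r/m)^m - 1
Period rate: r/m = 0.0561 / 12 = 0.004675
Compounding: (1 + 0.004675)^12 = 1.057565
EAR = 1.057565 - 1 = 0.057565

0.057565


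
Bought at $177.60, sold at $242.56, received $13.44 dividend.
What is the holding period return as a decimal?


Formula: HPR = (P1 - P0 + D) / P0
Gain: $242.56 - $177.60 + $13.44 = $78.40
HPR = $78.40 / $177.60 = 0.4414

0.4414


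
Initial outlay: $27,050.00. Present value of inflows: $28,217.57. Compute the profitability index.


Formula: PI = PV(cash flows) / initial investment
Substituting: PI = $28,217.57 / $27,050.00
PI = 1.0432

1.0432


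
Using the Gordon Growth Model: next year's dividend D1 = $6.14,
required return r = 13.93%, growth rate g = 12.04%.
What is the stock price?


Formula: P = D1 / (r - g)
Spread: r - g = 0.1393 - 0.1204 = 0.0189
Substituting: P = $6.14 / 0.0189
P = $324.87

$324.87


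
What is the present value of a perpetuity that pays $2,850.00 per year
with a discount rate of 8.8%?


Formula: PV = C / r
Substituting: PV = $2,850.00 / 0.088
PV = $32,386.36

$32,386.36


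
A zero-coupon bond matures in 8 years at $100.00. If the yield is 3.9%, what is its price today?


Formula: Price = FV / (1 + r)^n
Substituting: Price = $100.00 / (1 + 0.039)^8
Discount factor: (1.039)^8 = 1.358077
Price = $100.00 / 1.358077 = $73.63

$73.63


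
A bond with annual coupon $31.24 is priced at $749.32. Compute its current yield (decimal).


Formula: Current yield = annual coupon / price
Substituting: CY = $31.24 / $749.32
CY = 0.041691

0.041691


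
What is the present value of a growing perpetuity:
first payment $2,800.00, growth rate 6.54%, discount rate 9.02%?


Formula: PV = C / (r - g)
Spread: r - g = 0.0902 - 0.0654 = 0.0248
Substituting: PV = $2,800.00 / 0.0248
PV = $112,903.23

$112,903.23


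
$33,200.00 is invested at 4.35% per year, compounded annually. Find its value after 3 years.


Formula: FV = P * (1 + r)^n
Substituting: FV = $33,200.00 * (1 + 0.0435)^3
Growth factor: (1.0435)^3 = 1.136259
FV = $33,200.00 * 1.136259 = $37,723.80

$37,723.80


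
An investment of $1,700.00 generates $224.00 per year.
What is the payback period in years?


Formula: Payback = investment / annual cash flow
Substituting: Payback = $1,700.00 / $224.00
Payback = 7.5893 years

7.5893 years


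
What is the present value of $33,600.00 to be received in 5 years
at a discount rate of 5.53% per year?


Formula: PV = FV / (1 + r)^n
Substituting: PV = $33,600.00 / (1 + 0.0553)^5
Discount factor: (1.0553)^5 = 1.308819
PV = $33,600.00 / 1.308819 = $25,671.99

$25,671.99


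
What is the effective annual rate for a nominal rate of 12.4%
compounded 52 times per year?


Formula: EAR = (1 + r/m)^m - 1
Period rate: r/m = 0.124 / 52 = 0.002385
Compounding: (1 + 0.002385)^52 = 1.131849
EAR = 1.131849 - 1 = 0.131849

0.131849


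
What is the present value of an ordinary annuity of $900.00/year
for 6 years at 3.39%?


Formula: PV = PMT * (1 - (1+r)^(-n)) / r
Discount factor: (1 + 0.0339)^(-6) = 0.818708
Bracket: 1 - 0.818708 = 0.181292
PV = $900.00 * 0.181292 / 0.0339 = $4,813.07

$4,813.07


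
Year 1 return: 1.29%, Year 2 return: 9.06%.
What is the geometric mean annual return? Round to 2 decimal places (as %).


Formula: Geometric mean = ((1+r1)*(1+r2))^(1/2) - 1
Product: (1 + 0.0129) * (1 + 0.0906) = 1.0129 * 1.0906 = 1.104669
Square root: 1.104669^0.5 = 1.051032
Geometric mean = 1.051032 - 1 = 0.051032
As percentage: 5.10%

5.10%


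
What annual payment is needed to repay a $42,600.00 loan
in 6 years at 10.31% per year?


Formula: PMT = PV * r / (1 - (1+r)^(-n))
Denominator: 1 - (1 + 0.1031)^(-6) = 0.444977
Numerator: $42,600.00 * 0.1031 = 4392.06
PMT = 4392.06 / 0.444977 = $9,870.30

$9,870.30


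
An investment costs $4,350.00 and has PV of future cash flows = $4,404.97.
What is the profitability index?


Formula: PI = PV(cash flows) / initial investment
Substituting: PI = $4,404.97 / $4,350.00
PI = 1.0126

1.0126


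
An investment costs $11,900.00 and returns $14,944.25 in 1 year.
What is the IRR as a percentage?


Formula: IRR = C1/C0 - 1
Substituting: IRR = $14,944.25 / $11,900.00 - 1
Ratio: 1.255819 - 1 = 0.255819
IRR = 25.5819%

25.5819%


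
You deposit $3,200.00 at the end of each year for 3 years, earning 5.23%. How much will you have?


Formula: FV = PMT * ((1+r)^n - 1) / r
Growth factor: (1 + 0.0523)^3 = 1.165249
Numerator: 1.165249 - 1 = 0.165249
FV = $3,200.00 * 0.165249 / 0.0523 = $10,110.83

$10,110.83


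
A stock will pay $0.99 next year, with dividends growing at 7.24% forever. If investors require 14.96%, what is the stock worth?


Formula: P = D1 / (r - g)
Spread: r - g = 0.1496 - 0.0724 = 0.0772
Substituting: P = $0.99 / 0.0772
P = $12.82

$12.82


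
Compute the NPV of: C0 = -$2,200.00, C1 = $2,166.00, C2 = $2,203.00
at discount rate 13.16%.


Formula: NPV = C0 + C1/(1+r) + C2/(1+r)^2
Discount C1: $2,166.00 / (1 + 0.1316) = $1,914.10
Discount C2: $2,203.00 / (1 + 0.1316)^2 = $1,720.40
NPV = -$2,200.00 + $1,914.10 + $1,720.40 = $1,434.50

$1,434.50


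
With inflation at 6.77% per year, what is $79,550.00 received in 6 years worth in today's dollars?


Formula: Real value = nominal / (1 + inflation)^years
Price level: (1 + 0.0677)^6 = 1.481479
Real value = $79,550.00 / 1.481479 = $53,696.35

$53,696.35


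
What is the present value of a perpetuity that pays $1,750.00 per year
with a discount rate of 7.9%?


Formula: PV = C / r
Substituting: PV = $1,750.00 / 0.079
PV = $22,151.90

$22,151.90


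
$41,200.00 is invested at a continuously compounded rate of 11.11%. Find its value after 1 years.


Formula: FV = P * e^(r*t)
Exponent: r*t = 0.1111 * 1 = 0.1111
e^(0.1111) = 1.117507
FV = $41,200.00 * 1.117507 = $46,041.27

$46,041.27


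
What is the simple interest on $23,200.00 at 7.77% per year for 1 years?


Formula: I = P * r * t
Substituting: I = $23,200.00 * 0.0777 * 1
Step: I = $23,200.00 * 0.0777
I = $1,802.64

$1,802.64


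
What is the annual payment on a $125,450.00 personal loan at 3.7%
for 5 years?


Formula: PMT = PV * r / (1 - (1+r)^(-n))
Denominator: 1 - (1 + 0.037)^(-5) = 0.166115
Numerator: $125,450.00 * 0.037 = 4641.65
PMT = 4641.65 / 0.166115 = $27,942.41

$27,942.41


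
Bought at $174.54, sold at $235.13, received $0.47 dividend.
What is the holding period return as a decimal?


Formula: HPR = (P1 - P0 + D) / P0
Gain: $235.13 - $174.54 + $0.47 = $61.06
HPR = $61.06 / $174.54 = 0.3498

0.3498


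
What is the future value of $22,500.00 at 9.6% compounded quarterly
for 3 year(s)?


Formula: FV = P * (1 + r/m)^(m*t)
Period rate: r/m = 0.096 / 4 = 0.024
Total periods: m*t = 4 * 3 = 12
Growth factor: (1 + 0.024)^12 = 1.329228
FV = $22,500.00 * 1.329228 = $29,907.63

$29,907.63


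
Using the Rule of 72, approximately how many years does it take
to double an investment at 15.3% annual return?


Formula: Years ≈ 72 / r
Substituting: Years ≈ 72 / 15.3
Years ≈ 4.7

4.7 years


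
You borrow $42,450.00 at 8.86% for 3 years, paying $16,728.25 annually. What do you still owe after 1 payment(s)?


Formula: Balance = PV*(1+r)^k - PMT*((1+r)^k - 1)/r
Growth: (1 + 0.0886)^1 = 1.0886
Accumulated factor: ((1+r)^k - 1)/r = 1.0
Balance = $42,450.00 * 1.0886 - $16,728.25 * 1.0
Balance = $29,482.82

$29,482.82


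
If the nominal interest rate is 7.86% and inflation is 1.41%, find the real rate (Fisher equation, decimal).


Formula: (1 + r_real) = (1 + r_nom) / (1 + inflation)
Substituting: (1 + r_real) = 1.0786 / 1.0141
(1 + r_real) = 1.063603
r_real = 1.063603 - 1 = 0.063603

0.063603


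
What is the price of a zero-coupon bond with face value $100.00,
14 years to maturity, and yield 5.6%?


Formula: Price = FV / (1 + r)^n
Substituting: Price = $100.00 / (1 + 0.056)^14
Discount factor: (1.056)^14 = 2.144346
Price = $100.00 / 2.144346 = $46.63

$46.63


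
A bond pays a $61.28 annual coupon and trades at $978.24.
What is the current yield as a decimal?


Formula: Current yield = annual coupon / price
Substituting: CY = $61.28 / $978.24
CY = 0.062643

0.062643


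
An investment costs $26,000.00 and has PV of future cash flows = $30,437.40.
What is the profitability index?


Formula: PI = PV(cash flows) / initial investment
Substituting: PI = $30,437.40 / $26,000.00
PI = 1.1707

1.1707


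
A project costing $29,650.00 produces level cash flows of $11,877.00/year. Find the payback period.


Formula: Payback = investment / annual cash flow
Substituting: Payback = $29,650.00 / $11,877.00
Payback = 2.4964 years

2.4964 years


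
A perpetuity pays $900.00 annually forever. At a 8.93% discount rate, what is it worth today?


Formula: PV = C / r
Substituting: PV = $900.00 / 0.0893
PV = $10,078.39

$10,078.39


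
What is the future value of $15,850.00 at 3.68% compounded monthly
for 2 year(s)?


Formula: FV = P * (1 + r/m)^(m*t)
Period rate: r/m = 0.0368 / 12 = 0.003067
Total periods: m*t = 12 * 2 = 24
Growth factor: (1 + 0.003067)^24 = 1.076255
FV = $15,850.00 * 1.076255 = $17,058.64

$17,058.64


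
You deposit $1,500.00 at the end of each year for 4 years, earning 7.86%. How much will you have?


Formula: FV = PMT * ((1+r)^n - 1) / r
Growth factor: (1 + 0.0786)^4 = 1.353448
Numerator: 1.353448 - 1 = 0.353448
FV = $1,500.00 * 0.353448 / 0.0786 = $6,745.20

$6,745.20


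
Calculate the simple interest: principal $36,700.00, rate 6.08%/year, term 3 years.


Formula: I = P * r * t
Substituting: I = $36,700.00 * 0.0608 * 3
Step: I = $36,700.00 * 0.1824
I = $6,694.08

$6,694.08


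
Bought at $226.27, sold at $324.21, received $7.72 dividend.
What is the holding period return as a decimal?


Formula: HPR = (P1 - P0 + D) / P0
Gain: $324.21 - $226.27 + $7.72 = $105.66
HPR = $105.66 / $226.27 = 0.467

0.467


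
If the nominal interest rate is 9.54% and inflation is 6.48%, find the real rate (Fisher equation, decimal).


Formula: (1 + r_real) = (1 + r_nom) / (1 + inflation)
Substituting: (1 + r_real) = 1.0954 / 1.0648
(1 + r_real) = 1.028738
r_real = 1.028738 - 1 = 0.028738

0.028738


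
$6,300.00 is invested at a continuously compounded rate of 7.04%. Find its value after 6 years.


Formula: FV = P * e^(r*t)
Exponent: r*t = 0.0704 * 6 = 0.4224
e^(0.4224) = 1.525619
FV = $6,300.00 * 1.525619 = $9,611.40

$9,611.40


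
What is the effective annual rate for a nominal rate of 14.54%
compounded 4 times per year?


Formula: EAR = (1 + r/m)^m - 1
Period rate: r/m = 0.1454 / 4 = 0.03635
Compounding: (1 + 0.03635)^4 = 1.153522
EAR = 1.153522 - 1 = 0.153522

0.153522


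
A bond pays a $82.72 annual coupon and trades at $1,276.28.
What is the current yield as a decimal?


Formula: Current yield = annual coupon / price
Substituting: CY = $82.72 / $1,276.28
CY = 0.064813

0.064813


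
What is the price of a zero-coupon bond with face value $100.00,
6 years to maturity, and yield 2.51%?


Formula: Price = FV / (1 + r)^n
Substituting: Price = $100.00 / (1 + 0.0251)^6
Discount factor: (1.0251)^6 = 1.160372
Price = $100.00 / 1.160372 = $86.18

$86.18


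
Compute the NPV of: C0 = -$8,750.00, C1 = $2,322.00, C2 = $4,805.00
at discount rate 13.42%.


Formula: NPV = C0 + C1/(1+r) + C2/(1+r)^2
Discount C1: $2,322.00 / (1 + 0.1342) = $2,047.26
Discount C2: $4,805.00 / (1 + 0.1342)^2 = $3,735.20
NPV = -$8,750.00 + $2,047.26 + $3,735.20 = -$2,967.54

-$2,967.54


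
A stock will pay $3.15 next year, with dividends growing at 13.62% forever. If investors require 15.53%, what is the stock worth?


Formula: P = D1 / (r - g)
Spread: r - g = 0.1553 - 0.1362 = 0.0191
Substituting: P = $3.15 / 0.0191
P = $164.92

$164.92


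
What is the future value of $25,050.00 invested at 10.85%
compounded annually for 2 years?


Formula: FV = P * (1 + r)^n
Substituting: FV = $25,050.00 * (1 + 0.1085)^2
Growth factor: (1.1085)^2 = 1.228772
FV = $25,050.00 * 1.228772 = $30,780.74

$30,780.74


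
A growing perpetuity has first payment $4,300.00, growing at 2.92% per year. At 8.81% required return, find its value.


Formula: PV = C / (r - g)
Spread: r - g = 0.0881 - 0.0292 = 0.0589
Substituting: PV = $4,300.00 / 0.0589
PV = $73,005.09

$73,005.09


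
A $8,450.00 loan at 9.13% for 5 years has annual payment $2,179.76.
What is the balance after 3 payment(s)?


Formula: Balance = PV*(1+r)^k - PMT*((1+r)^k - 1)/r
Growth: (1 + 0.0913)^3 = 1.299668
Accumulated factor: ((1+r)^k - 1)/r = 3.282236
Balance = $8,450.00 * 1.299668 - $2,179.76 * 3.282236
Balance = $3,827.71

$3,827.71


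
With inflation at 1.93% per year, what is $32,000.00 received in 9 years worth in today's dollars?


Formula: Real value = nominal / (1 + inflation)^years
Price level: (1 + 0.0193)^9 = 1.187731
Real value = $32,000.00 / 1.187731 = $26,942.12

$26,942.12


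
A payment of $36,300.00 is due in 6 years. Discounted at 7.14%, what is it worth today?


Formula: PV = FV / (1 + r)^n
Substituting: PV = $36,300.00 / (1 + 0.0714)^6
Discount factor: (1.0714)^6 = 1.51255
PV = $36,300.00 / 1.51255 = $23,999.20

$23,999.20


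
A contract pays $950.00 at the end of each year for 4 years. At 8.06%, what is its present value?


Formula: PV = PMT * (1 - (1+r)^(-n)) / r
Discount factor: (1 + 0.0806)^(-4) = 0.733399
Bracket: 1 - 0.733399 = 0.266601
PV = $950.00 * 0.266601 / 0.0806 = $3,142.32

$3,142.32


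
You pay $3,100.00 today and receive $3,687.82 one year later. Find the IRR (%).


Formula: IRR = C1/C0 - 1
Substituting: IRR = $3,687.82 / $3,100.00 - 1
Ratio: 1.189619 - 1 = 0.189619
IRR = 18.9619%

18.9619%


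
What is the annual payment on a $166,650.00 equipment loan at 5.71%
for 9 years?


Formula: PMT = PV * r / (1 - (1+r)^(-n))
Denominator: 1 - (1 + 0.0571)^(-9) = 0.393326
Numerator: $166,650.00 * 0.0571 = 9515.715
PMT = 9515.715 / 0.393326 = $24,192.94

$24,192.94


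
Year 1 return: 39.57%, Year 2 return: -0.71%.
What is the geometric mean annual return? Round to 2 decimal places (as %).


Formula: Geometric mean = ((1+r1)*(1+r2))^(1/2) - 1
Product: (1 + 0.3957) * (1 + -0.0071) = 1.3957 * 0.9929 = 1.385791
Square root: 1.385791^0.5 = 1.177196
Geometric mean = 1.177196 - 1 = 0.177196
As percentage: 17.72%

17.72%


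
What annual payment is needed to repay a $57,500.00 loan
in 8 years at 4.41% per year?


Formula: PMT = PV * r / (1 - (1+r)^(-n))
Denominator: 1 - (1 + 0.0441)^(-8) = 0.291951
Numerator: $57,500.00 * 0.0441 = 2535.75
PMT = 2535.75 / 0.291951 = $8,685.53

$8,685.53


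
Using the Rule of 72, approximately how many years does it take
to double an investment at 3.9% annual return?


Formula: Years ≈ 72 / r
Substituting: Years ≈ 72 / 3.9
Years ≈ 18.5

18.5 years


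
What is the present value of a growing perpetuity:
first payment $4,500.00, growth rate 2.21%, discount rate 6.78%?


Formula: PV = C / (r - g)
Spread: r - g = 0.0678 - 0.0221 = 0.0457
Substituting: PV = $4,500.00 / 0.0457
PV = $98,468.27

$98,468.27


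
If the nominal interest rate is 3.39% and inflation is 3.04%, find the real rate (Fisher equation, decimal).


Formula: (1 + r_real) = (1 + r_nom) / (1 + inflation)
Substituting: (1 + r_real) = 1.0339 / 1.0304
(1 + r_real) = 1.003397
r_real = 1.003397 - 1 = 0.003397

0.003397


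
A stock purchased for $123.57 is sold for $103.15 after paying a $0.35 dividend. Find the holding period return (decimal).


Formula: HPR = (P1 - P0 + D) / P0
Gain: $103.15 - $123.57 + $0.35 = -$20.07
HPR = -$20.07 / $123.57 = -0.1624

-0.1624


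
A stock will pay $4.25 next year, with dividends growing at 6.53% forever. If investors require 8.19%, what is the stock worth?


Formula: P = D1 / (r - g)
Spread: r - g = 0.0819 - 0.0653 = 0.0166
Substituting: P = $4.25 / 0.0166
P = $256.02

$256.02


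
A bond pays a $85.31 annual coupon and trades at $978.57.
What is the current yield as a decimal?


Formula: Current yield = annual coupon / price
Substituting: CY = $85.31 / $978.57
CY = 0.087178

0.087178


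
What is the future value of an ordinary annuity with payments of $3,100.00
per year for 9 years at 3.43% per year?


Formula: FV = PMT * ((1+r)^n - 1) / r
Growth factor: (1 + 0.0343)^9 = 1.354624
Numerator: 1.354624 - 1 = 0.354624
FV = $3,100.00 * 0.354624 / 0.0343 = $32,050.55

$32,050.55


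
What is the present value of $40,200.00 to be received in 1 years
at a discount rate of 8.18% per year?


Formula: PV = FV / (1 + r)^n
Substituting: PV = $40,200.00 / (1 + 0.0818)^1
Discount factor: (1.0818)^1 = 1.0818
PV = $40,200.00 / 1.0818 = $37,160.29

$37,160.29


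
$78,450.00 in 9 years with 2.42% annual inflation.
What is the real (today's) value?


Formula: Real value = nominal / (1 + inflation)^years
Price level: (1 + 0.0242)^9 = 1.240118
Real value = $78,450.00 / 1.240118 = $63,260.12

$63,260.12


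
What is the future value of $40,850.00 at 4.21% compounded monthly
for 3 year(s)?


Formula: FV = P * (1 + r/m)^(m*t)
Period rate: r/m = 0.0421 / 12 = 0.003508
Total periods: m*t = 12 * 3 = 36
Growth factor: (1 + 0.003508)^36 = 1.134372
FV = $40,850.00 * 1.134372 = $46,339.09

$46,339.09


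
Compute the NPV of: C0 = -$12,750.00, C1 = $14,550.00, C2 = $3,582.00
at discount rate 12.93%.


Formula: NPV = C0 + C1/(1+r) + C2/(1+r)^2
Discount C1: $14,550.00 / (1 + 0.1293) = $12,884.09
Discount C2: $3,582.00 / (1 + 0.1293)^2 = $2,808.71
NPV = -$12,750.00 + $12,884.09 + $2,808.71 = $2,942.80

$2,942.80


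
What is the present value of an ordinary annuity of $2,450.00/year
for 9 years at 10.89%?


Formula: PV = PMT * (1 - (1+r)^(-n)) / r
Discount factor: (1 + 0.1089)^(-9) = 0.394429
Bracket: 1 - 0.394429 = 0.605571
PV = $2,450.00 * 0.605571 / 0.1089 = $13,623.96

$13,623.96


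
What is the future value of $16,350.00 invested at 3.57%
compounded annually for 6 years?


Formula: FV = P * (1 + r)^n
Substituting: FV = $16,350.00 * (1 + 0.0357)^6
Growth factor: (1.0357)^6 = 1.234252
FV = $16,350.00 * 1.234252 = $20,180.02

$20,180.02


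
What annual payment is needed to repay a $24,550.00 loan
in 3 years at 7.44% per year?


Formula: PMT = PV * r / (1 - (1+r)^(-n))
Denominator: 1 - (1 + 0.0744)^(-3) = 0.19369
Numerator: $24,550.00 * 0.0744 = 1826.52
PMT = 1826.52 / 0.19369 = $9,430.12

$9,430.12


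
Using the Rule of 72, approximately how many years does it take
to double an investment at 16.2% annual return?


Formula: Years ≈ 72 / r
Substituting: Years ≈ 72 / 16.2
Years ≈ 4.4

4.4 years


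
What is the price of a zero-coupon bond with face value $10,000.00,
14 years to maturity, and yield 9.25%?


Formula: Price = FV / (1 + r)^n
Substituting: Price = $10,000.00 / (1 + 0.0925)^14
Discount factor: (1.0925)^14 = 3.450645
Price = $10,000.00 / 3.450645 = $2,898.01

$2,898.01


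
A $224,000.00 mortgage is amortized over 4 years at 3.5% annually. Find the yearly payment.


Formula: PMT = PV * r / (1 - (1+r)^(-n))
Denominator: 1 - (1 + 0.035)^(-4) = 0.128558
Numerator: $224,000.00 * 0.035 = 7840.0
PMT = 7840.0 / 0.128558 = $60,984.26

$60,984.26


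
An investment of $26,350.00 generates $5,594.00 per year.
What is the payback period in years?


Formula: Payback = investment / annual cash flow
Substituting: Payback = $26,350.00 / $5,594.00
Payback = 4.7104 years

4.7104 years


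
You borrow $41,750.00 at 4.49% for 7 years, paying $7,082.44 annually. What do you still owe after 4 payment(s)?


Formula: Balance = PV*(1+r)^k - PMT*((1+r)^k - 1)/r
Growth: (1 + 0.0449)^4 = 1.192062
Accumulated factor: ((1+r)^k - 1)/r = 4.277555
Balance = $41,750.00 * 1.192062 - $7,082.44 * 4.277555
Balance = $19,473.07

$19,473.07


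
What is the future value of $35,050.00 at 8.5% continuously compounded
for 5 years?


Formula: FV = P * e^(r*t)
Exponent: r*t = 0.085 * 5 = 0.425
e^(0.425) = 1.52959
FV = $35,050.00 * 1.52959 = $53,612.14

$53,612.14


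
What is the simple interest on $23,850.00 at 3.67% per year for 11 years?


Formula: I = P * r * t
Substituting: I = $23,850.00 * 0.0367 * 11
Step: I = $23,850.00 * 0.4037
I = $9,628.25

$9,628.25


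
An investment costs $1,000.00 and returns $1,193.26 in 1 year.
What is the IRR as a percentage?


Formula: IRR = C1/C0 - 1
Substituting: IRR = $1,193.26 / $1,000.00 - 1
Ratio: 1.19326 - 1 = 0.19326
IRR = 19.326%

19.326%


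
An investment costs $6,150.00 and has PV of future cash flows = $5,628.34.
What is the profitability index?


Formula: PI = PV(cash flows) / initial investment
Substituting: PI = $5,628.34 / $6,150.00
PI = 0.9152

0.9152


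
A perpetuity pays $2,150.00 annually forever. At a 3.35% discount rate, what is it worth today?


Formula: PV = C / r
Substituting: PV = $2,150.00 / 0.0335
PV = $64,179.10

$64,179.10


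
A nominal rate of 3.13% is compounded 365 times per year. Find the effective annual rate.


Formula: EAR = (1 + r/m)^m - 1
Period rate: r/m = 0.0313 / 365 = 8.6e-05
Compounding: (1 + 8.6e-05)^365 = 1.031794
EAR = 1.031794 - 1 = 0.031794

0.031794


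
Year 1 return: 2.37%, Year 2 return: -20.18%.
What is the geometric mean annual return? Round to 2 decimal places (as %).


Formula: Geometric mean = ((1+r1)*(1+r2))^(1/2) - 1
Product: (1 + 0.0237) * (1 + -0.2018) = 1.0237 * 0.7982 = 0.817117
Square root: 0.817117^0.5 = 0.903945
Geometric mean = 0.903945 - 1 = -0.096055
As percentage: -9.61%

-9.61%


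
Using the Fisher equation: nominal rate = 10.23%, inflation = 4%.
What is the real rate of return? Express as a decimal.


Formula: (1 + r_real) = (1 + r_nom) / (1 + inflation)
Substituting: (1 + r_real) = 1.1023 / 1.04
(1 + r_real) = 1.059904
r_real = 1.059904 - 1 = 0.059904

0.059904


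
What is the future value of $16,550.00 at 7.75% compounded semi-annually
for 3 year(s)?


Formula: FV = P * (1 + r/m)^(m*t)
Period rate: r/m = 0.0775 / 2 = 0.03875
Total periods: m*t = 2 * 3 = 6
Growth factor: (1 + 0.03875)^6 = 1.256221
FV = $16,550.00 * 1.256221 = $20,790.47

$20,790.47


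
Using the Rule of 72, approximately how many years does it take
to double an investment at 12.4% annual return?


Formula: Years ≈ 72 / r
Substituting: Years ≈ 72 / 12.4
Years ≈ 5.8

5.8 years


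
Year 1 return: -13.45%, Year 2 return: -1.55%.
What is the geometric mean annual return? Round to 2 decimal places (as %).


Formula: Geometric mean = ((1+r1)*(1+r2))^(1/2) - 1
Product: (1 + -0.1345) * (1 + -0.0155) = 0.8655 * 0.9845 = 0.852085
Square root: 0.852085^0.5 = 0.923084
Geometric mean = 0.923084 - 1 = -0.076916
As percentage: -7.69%

-7.69%


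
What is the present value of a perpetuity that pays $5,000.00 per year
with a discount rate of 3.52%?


Formula: PV = C / r
Substituting: PV = $5,000.00 / 0.0352
PV = $142,045.45

$142,045.45


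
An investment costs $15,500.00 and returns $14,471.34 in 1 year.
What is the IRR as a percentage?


Formula: IRR = C1/C0 - 1
Substituting: IRR = $14,471.34 / $15,500.00 - 1
Ratio: 0.933635 - 1 = -0.066365
IRR = -6.6365%

-6.6365%


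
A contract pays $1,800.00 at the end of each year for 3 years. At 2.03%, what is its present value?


Formula: PV = PMT * (1 - (1+r)^(-n)) / r
Discount factor: (1 + 0.0203)^(-3) = 0.941491
Bracket: 1 - 0.941491 = 0.058509
PV = $1,800.00 * 0.058509 / 0.0203 = $5,187.96

$5,187.96


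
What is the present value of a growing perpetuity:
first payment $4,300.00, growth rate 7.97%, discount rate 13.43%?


Formula: PV = C / (r - g)
Spread: r - g = 0.1343 - 0.0797 = 0.0546
Substituting: PV = $4,300.00 / 0.0546
PV = $78,754.58

$78,754.58


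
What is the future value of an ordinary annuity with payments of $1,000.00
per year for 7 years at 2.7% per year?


Formula: FV = PMT * ((1+r)^n - 1) / r
Growth factor: (1 + 0.027)^7 = 1.205017
Numerator: 1.205017 - 1 = 0.205017
FV = $1,000.00 * 0.205017 / 0.027 = $7,593.22

$7,593.22


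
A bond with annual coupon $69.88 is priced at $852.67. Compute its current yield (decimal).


Formula: Current yield = annual coupon / price
Substituting: CY = $69.88 / $852.67
CY = 0.081954

0.081954


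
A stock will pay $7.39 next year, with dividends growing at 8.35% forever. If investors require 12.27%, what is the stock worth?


Formula: P = D1 / (r - g)
Spread: r - g = 0.1227 - 0.0835 = 0.0392
Substituting: P = $7.39 / 0.0392
P = $188.52

$188.52
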